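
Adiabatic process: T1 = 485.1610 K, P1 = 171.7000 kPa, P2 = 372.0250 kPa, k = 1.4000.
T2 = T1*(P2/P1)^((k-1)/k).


(k-1)/k = 0.2857
(P2/P1)^exp = 1.2472
T2 = 485.1610 * 1.2472 = 605.1029 K

605.1029 K


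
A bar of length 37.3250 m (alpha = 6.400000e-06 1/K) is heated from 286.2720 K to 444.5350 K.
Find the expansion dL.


dT = 158.2630 K
dL = 6.400000e-06 * 37.3250 * 158.2630 = 0.037806 m
L_final = 37.362806 m

dL = 0.037806 m


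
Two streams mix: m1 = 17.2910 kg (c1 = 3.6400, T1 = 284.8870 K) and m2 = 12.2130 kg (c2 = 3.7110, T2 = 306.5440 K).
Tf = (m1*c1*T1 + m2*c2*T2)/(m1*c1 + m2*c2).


num = 31823.8942
den = 108.2617
Tf = 293.9534 K

293.9534 K


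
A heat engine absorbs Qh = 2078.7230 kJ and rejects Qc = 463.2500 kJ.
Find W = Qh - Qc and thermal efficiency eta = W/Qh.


W = 2078.7230 - 463.2500 = 1615.4730 kJ
eta = 1615.4730 / 2078.7230 = 0.7771 = 77.7147%

W = 1615.4730 kJ, eta = 77.7147%


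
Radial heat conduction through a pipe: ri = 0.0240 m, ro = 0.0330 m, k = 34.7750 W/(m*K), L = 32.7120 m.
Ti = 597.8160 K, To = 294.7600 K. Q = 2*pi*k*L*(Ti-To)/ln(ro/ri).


dT = 303.0560 K
ln(ro/ri) = 0.3185
Q = 2*pi*34.7750*32.7120*303.0560 / 0.3185 = 6801906.3737 W

6801906.3737 W


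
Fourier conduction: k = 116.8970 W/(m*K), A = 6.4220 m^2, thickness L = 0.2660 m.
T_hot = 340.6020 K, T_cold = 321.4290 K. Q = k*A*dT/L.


dT = 19.1730 K
Q = 116.8970 * 6.4220 * 19.1730 / 0.2660 = 54110.5692 W

54110.5692 W


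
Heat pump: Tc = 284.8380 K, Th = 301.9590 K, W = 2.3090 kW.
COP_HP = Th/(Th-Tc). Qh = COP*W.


COP = 301.9590 / 17.1210 = 17.6368
Qh = 17.6368 * 2.3090 = 40.7233 kW

COP = 17.6368, Qh = 40.7233 kW


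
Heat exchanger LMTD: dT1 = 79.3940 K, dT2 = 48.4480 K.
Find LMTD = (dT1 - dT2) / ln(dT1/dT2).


dT1/dT2 = 1.6387
ln(dT1/dT2) = 0.4939
LMTD = 30.9460 / 0.4939 = 62.6524 K

62.6524 K


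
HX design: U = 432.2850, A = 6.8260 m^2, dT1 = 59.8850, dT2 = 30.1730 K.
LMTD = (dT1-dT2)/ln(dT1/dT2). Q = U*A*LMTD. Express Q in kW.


LMTD = 43.3449 K
Q = 432.2850 * 6.8260 * 43.3449 = 127901.1512 W = 127.9012 kW

127.9012 kW


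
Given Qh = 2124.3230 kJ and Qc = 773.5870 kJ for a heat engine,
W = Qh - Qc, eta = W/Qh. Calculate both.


W = 2124.3230 - 773.5870 = 1350.7360 kJ
eta = 1350.7360 / 2124.3230 = 0.6358 = 63.5843%

W = 1350.7360 kJ, eta = 63.5843%


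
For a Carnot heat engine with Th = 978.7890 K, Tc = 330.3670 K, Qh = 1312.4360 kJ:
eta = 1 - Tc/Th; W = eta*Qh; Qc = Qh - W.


eta = 1 - 330.3670/978.7890 = 0.6625
W = 0.6625 * 1312.4360 = 869.4544 kJ
Qc = 1312.4360 - 869.4544 = 442.9816 kJ

eta = 66.2474%, W = 869.4544 kJ, Qc = 442.9816 kJ


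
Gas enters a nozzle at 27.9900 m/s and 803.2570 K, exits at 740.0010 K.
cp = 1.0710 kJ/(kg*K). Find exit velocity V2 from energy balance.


dT = 63.2560 K
2*cp*1000*dT = 135494.3520
V1^2 = 783.4401
V2 = sqrt(136277.7921) = 369.1582 m/s

369.1582 m/s


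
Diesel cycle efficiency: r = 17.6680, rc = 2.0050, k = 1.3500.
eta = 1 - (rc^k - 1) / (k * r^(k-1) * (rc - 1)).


r^(k-1) = 2.7322
rc^k = 2.5577
eta = 0.5798 = 57.9780%

57.9780%


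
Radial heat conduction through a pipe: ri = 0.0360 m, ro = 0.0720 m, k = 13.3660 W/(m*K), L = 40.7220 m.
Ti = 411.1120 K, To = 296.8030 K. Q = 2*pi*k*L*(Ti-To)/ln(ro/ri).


dT = 114.3090 K
ln(ro/ri) = 0.6931
Q = 2*pi*13.3660*40.7220*114.3090 / 0.6931 = 563982.1894 W

563982.1894 W


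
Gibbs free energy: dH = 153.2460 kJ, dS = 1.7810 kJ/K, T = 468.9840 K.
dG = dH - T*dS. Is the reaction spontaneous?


T*dS = 468.9840 * 1.7810 = 835.2605 kJ
dG = 153.2460 - 835.2605 = -682.0145 kJ (spontaneous)

dG = -682.0145 kJ, spontaneous


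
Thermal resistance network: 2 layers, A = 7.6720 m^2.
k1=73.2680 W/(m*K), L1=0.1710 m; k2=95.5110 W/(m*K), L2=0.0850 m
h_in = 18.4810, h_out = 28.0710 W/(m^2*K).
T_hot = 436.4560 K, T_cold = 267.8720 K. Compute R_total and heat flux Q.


R_conv_in = 1/(18.4810*7.6720) = 0.0071
R_1 = 0.1710/(73.2680*7.6720) = 0.0003
R_2 = 0.0850/(95.5110*7.6720) = 0.0001
R_conv_out = 1/(28.0710*7.6720) = 0.0046
R_total = 0.0121 K/W
Q = 168.5840 / 0.0121 = 13913.6429 W

R_total = 0.0121 K/W, Q = 13913.6429 W


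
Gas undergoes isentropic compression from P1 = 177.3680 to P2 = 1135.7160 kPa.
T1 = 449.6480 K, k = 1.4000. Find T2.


(k-1)/k = 0.2857
(P2/P1)^exp = 1.6998
T2 = 449.6480 * 1.6998 = 764.3127 K

764.3127 K


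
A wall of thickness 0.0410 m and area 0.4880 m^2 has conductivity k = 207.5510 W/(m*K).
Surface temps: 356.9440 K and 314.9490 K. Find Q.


dT = 41.9950 K
Q = 207.5510 * 0.4880 * 41.9950 / 0.0410 = 103742.8993 W

103742.8993 W


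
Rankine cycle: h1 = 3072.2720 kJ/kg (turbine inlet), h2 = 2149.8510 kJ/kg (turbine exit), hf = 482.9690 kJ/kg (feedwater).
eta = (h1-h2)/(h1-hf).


W = 922.4210 kJ/kg
Q_in = 2589.3030 kJ/kg
eta = 0.3562 = 35.6243%

eta = 35.6243%


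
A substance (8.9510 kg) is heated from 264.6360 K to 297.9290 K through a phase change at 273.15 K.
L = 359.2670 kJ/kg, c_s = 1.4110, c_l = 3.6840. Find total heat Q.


Q1 (sensible, solid) = 8.9510 * 1.4110 * 8.5140 = 107.5306 kJ
Q2 (latent) = 8.9510 * 359.2670 = 3215.7989 kJ
Q3 (sensible, liquid) = 8.9510 * 3.6840 * 24.7790 = 817.0995 kJ
Q_total = 4140.4291 kJ

4140.4291 kJ


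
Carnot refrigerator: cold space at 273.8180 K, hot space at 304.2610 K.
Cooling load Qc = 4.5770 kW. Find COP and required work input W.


COP = 273.8180 / 30.4430 = 8.9944
W = 4.5770 / 8.9944 = 0.5089 kW

COP = 8.9944, W = 0.5089 kW


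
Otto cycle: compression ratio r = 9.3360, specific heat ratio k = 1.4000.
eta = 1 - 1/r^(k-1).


r^(k-1) = 2.4438
eta = 1 - 1/2.4438 = 0.5908 = 59.0800%

59.0800%


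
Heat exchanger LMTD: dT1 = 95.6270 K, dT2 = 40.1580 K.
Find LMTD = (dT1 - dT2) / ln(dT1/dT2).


dT1/dT2 = 2.3813
ln(dT1/dT2) = 0.8676
LMTD = 55.4690 / 0.8676 = 63.9314 K

63.9314 K


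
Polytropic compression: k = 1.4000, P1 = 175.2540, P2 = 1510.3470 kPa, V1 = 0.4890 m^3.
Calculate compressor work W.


(k-1)/k = 0.2857
(P2/P1)^exp = 1.8504
W = 3.5000 * 175.2540 * 0.4890 * (1.8504 - 1) = 255.0675 kJ

255.0675 kJ


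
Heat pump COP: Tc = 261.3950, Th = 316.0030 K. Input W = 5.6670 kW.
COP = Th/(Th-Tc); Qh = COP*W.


COP = 316.0030 / 54.6080 = 5.7868
Qh = 5.7868 * 5.6670 = 32.7935 kW

COP = 5.7868, Qh = 32.7935 kW


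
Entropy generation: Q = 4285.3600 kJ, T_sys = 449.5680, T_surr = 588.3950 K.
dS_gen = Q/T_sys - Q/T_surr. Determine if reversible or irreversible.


dS_sys = 4285.3600/449.5680 = 9.5322 kJ/K
dS_surr = -4285.3600/588.3950 = -7.2831 kJ/K
dS_gen = 9.5322 - 7.2831 = 2.2490 kJ/K (irreversible)

dS_gen = 2.2490 kJ/K, irreversible


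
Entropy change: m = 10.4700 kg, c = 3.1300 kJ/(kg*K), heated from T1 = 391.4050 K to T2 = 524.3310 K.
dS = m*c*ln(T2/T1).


T2/T1 = 1.3396
ln(T2/T1) = 0.2924
dS = 10.4700 * 3.1300 * 0.2924 = 9.5816 kJ/K

9.5816 kJ/K


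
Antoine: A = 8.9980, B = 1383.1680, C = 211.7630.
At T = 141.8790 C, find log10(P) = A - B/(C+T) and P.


C+T = 353.6420
B/(C+T) = 3.9112
log10(P) = 8.9980 - 3.9112 = 5.0868
P = 10^5.0868 = 122121.0019 mmHg

122121.0019 mmHg


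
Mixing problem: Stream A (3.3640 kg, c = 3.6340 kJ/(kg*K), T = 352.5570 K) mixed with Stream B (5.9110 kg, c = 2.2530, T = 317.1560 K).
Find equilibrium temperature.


num = 8533.6500
den = 25.5423
Tf = 334.0993 K

334.0993 K


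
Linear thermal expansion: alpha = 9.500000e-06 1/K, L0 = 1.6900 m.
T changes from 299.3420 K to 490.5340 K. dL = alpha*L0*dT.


dT = 191.1920 K
dL = 9.500000e-06 * 1.6900 * 191.1920 = 0.003070 m
L_final = 1.693070 m

dL = 0.003070 m


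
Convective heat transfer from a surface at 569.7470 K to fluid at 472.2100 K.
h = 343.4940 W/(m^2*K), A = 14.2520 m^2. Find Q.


dT = 97.5370 K
Q = 343.4940 * 14.2520 * 97.5370 = 477490.0902 W

477490.0902 W


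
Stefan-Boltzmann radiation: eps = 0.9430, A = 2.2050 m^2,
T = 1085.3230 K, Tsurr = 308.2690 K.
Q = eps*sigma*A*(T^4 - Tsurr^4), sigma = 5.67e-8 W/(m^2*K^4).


T^4 = 1.3875e+12
Tsurr^4 = 9.0307e+09
Q = 0.9430 * 5.67e-8 * 2.2050 * 1.3785e+12 = 162518.7643 W

162518.7643 W


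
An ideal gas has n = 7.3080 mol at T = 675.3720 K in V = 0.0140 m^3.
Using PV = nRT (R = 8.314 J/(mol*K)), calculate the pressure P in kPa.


P = nRT/V = 7.3080 * 8.314 * 675.3720 / 0.0140
= 41034.7328 / 0.0140 = 2931052.3458 Pa = 2931.0523 kPa

2931.0523 kPa


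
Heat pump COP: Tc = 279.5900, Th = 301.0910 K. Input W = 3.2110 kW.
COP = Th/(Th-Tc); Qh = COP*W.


COP = 301.0910 / 21.5010 = 14.0036
Qh = 14.0036 * 3.2110 = 44.9655 kW

COP = 14.0036, Qh = 44.9655 kW


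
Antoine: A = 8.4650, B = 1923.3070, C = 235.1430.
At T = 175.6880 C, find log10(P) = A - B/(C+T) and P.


C+T = 410.8310
B/(C+T) = 4.6815
log10(P) = 8.4650 - 4.6815 = 3.7835
P = 10^3.7835 = 6074.2957 mmHg

6074.2957 mmHg


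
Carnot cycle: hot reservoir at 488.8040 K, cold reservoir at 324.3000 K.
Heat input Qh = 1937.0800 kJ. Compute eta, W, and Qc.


eta = 1 - 324.3000/488.8040 = 0.3365
W = 0.3365 * 1937.0800 = 651.9124 kJ
Qc = 1937.0800 - 651.9124 = 1285.1676 kJ

eta = 33.6544%, W = 651.9124 kJ, Qc = 1285.1676 kJ


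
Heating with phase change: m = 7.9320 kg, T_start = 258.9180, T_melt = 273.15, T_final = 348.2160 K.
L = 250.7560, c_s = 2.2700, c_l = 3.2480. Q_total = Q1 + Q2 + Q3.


Q1 (sensible, solid) = 7.9320 * 2.2700 * 14.2320 = 256.2563 kJ
Q2 (latent) = 7.9320 * 250.7560 = 1988.9966 kJ
Q3 (sensible, liquid) = 7.9320 * 3.2480 * 75.0660 = 1933.9356 kJ
Q_total = 4179.1884 kJ

4179.1884 kJ


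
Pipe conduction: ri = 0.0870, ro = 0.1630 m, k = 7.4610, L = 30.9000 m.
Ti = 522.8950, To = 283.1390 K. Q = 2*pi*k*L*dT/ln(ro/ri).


dT = 239.7560 K
ln(ro/ri) = 0.6278
Q = 2*pi*7.4610*30.9000*239.7560 / 0.6278 = 553164.6905 W

553164.6905 W


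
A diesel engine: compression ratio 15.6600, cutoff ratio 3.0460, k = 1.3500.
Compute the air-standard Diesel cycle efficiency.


r^(k-1) = 2.6193
rc^k = 4.4982
eta = 0.5165 = 51.6470%

51.6470%


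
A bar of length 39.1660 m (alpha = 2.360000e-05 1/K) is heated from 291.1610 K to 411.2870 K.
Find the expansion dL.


dT = 120.1260 K
dL = 2.360000e-05 * 39.1660 * 120.1260 = 0.111035 m
L_final = 39.277035 m

dL = 0.111035 m


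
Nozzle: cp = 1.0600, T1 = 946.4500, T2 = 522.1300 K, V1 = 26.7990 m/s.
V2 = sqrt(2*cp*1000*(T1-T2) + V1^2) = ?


dT = 424.3200 K
2*cp*1000*dT = 899558.4000
V1^2 = 718.1864
V2 = sqrt(900276.5864) = 948.8291 m/s

948.8291 m/s


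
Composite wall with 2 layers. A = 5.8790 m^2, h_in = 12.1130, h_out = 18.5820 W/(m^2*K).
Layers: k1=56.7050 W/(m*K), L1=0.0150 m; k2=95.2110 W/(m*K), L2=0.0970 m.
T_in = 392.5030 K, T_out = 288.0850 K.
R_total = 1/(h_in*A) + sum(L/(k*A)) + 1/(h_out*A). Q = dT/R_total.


R_conv_in = 1/(12.1130*5.8790) = 0.0140
R_1 = 0.0150/(56.7050*5.8790) = 4.4995e-05
R_2 = 0.0970/(95.2110*5.8790) = 0.0002
R_conv_out = 1/(18.5820*5.8790) = 0.0092
R_total = 0.0234 K/W
Q = 104.4180 / 0.0234 = 4459.5144 W

R_total = 0.0234 K/W, Q = 4459.5144 W


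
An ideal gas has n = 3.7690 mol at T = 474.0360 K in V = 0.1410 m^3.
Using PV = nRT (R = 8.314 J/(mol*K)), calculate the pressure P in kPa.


P = nRT/V = 3.7690 * 8.314 * 474.0360 / 0.1410
= 14854.1390 / 0.1410 = 105348.5033 Pa = 105.3485 kPa

105.3485 kPa


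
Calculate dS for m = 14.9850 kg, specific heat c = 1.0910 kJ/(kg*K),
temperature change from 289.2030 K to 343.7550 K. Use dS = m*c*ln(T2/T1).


T2/T1 = 1.1886
ln(T2/T1) = 0.1728
dS = 14.9850 * 1.0910 * 0.1728 = 2.8250 kJ/K

2.8250 kJ/K


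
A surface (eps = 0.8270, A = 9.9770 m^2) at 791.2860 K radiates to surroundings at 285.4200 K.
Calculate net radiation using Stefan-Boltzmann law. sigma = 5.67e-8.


T^4 = 3.9204e+11
Tsurr^4 = 6.6365e+09
Q = 0.8270 * 5.67e-8 * 9.9770 * 3.8541e+11 = 180305.0244 W

180305.0244 W


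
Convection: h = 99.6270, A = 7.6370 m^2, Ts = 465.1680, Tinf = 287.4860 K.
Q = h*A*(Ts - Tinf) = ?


dT = 177.6820 K
Q = 99.6270 * 7.6370 * 177.6820 = 135189.5983 W

135189.5983 W


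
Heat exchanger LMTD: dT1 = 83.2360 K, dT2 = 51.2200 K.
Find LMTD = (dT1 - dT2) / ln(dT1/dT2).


dT1/dT2 = 1.6251
ln(dT1/dT2) = 0.4855
LMTD = 32.0160 / 0.4855 = 65.9376 K

65.9376 K


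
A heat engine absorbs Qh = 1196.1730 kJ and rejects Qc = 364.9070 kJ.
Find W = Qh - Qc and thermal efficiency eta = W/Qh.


W = 1196.1730 - 364.9070 = 831.2660 kJ
eta = 831.2660 / 1196.1730 = 0.6949 = 69.4938%

W = 831.2660 kJ, eta = 69.4938%


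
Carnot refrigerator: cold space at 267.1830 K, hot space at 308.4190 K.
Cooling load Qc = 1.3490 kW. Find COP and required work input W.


COP = 267.1830 / 41.2360 = 6.4794
W = 1.3490 / 6.4794 = 0.2082 kW

COP = 6.4794, W = 0.2082 kW


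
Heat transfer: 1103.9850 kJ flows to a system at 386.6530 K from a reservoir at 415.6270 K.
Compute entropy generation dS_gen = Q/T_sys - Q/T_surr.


dS_sys = 1103.9850/386.6530 = 2.8552 kJ/K
dS_surr = -1103.9850/415.6270 = -2.6562 kJ/K
dS_gen = 2.8552 - 2.6562 = 0.1990 kJ/K (irreversible)

dS_gen = 0.1990 kJ/K, irreversible


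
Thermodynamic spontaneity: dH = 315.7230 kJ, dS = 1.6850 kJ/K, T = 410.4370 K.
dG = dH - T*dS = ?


T*dS = 410.4370 * 1.6850 = 691.5863 kJ
dG = 315.7230 - 691.5863 = -375.8633 kJ (spontaneous)

dG = -375.8633 kJ, spontaneous


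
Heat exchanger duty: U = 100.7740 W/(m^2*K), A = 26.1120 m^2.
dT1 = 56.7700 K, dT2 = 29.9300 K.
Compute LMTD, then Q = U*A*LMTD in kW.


LMTD = 41.9279 K
Q = 100.7740 * 26.1120 * 41.9279 = 110329.4969 W = 110.3295 kW

110.3295 kW


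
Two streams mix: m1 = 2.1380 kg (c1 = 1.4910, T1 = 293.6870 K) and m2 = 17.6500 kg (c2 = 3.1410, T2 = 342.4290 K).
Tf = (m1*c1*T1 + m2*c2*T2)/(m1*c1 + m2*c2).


num = 19920.0046
den = 58.6264
Tf = 339.7787 K

339.7787 K


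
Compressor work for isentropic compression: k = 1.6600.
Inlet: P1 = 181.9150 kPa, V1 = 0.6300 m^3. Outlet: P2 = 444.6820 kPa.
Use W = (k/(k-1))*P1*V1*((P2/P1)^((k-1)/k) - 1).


(k-1)/k = 0.3976
(P2/P1)^exp = 1.4267
W = 2.5152 * 181.9150 * 0.6300 * (1.4267 - 1) = 123.0015 kJ

123.0015 kJ


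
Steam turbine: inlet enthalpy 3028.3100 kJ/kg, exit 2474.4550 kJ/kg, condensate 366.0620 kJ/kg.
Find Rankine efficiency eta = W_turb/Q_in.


W = 553.8550 kJ/kg
Q_in = 2662.2480 kJ/kg
eta = 0.2080 = 20.8040%

eta = 20.8040%


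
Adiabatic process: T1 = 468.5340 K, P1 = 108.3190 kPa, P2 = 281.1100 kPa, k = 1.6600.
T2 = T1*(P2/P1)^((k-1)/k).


(k-1)/k = 0.3976
(P2/P1)^exp = 1.4611
T2 = 468.5340 * 1.4611 = 684.5604 K

684.5604 K


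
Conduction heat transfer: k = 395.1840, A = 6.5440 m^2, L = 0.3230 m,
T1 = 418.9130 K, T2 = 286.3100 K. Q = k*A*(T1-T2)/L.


dT = 132.6030 K
Q = 395.1840 * 6.5440 * 132.6030 / 0.3230 = 1061679.5956 W

1061679.5956 W


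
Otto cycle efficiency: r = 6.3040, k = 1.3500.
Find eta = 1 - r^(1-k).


r^(k-1) = 1.9049
eta = 1 - 1/1.9049 = 0.4750 = 47.5030%

47.5030%


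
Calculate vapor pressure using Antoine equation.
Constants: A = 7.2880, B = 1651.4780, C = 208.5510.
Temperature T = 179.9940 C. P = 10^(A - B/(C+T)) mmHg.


C+T = 388.5450
B/(C+T) = 4.2504
log10(P) = 7.2880 - 4.2504 = 3.0376
P = 10^3.0376 = 1090.3946 mmHg

1090.3946 mmHg


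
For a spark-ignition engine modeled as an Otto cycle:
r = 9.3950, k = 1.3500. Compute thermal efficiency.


r^(k-1) = 2.1904
eta = 1 - 1/2.1904 = 0.5435 = 54.3452%

54.3452%


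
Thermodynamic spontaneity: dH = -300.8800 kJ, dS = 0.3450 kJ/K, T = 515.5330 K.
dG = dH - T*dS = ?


T*dS = 515.5330 * 0.3450 = 177.8589 kJ
dG = -300.8800 - 177.8589 = -478.7389 kJ (spontaneous)

dG = -478.7389 kJ, spontaneous


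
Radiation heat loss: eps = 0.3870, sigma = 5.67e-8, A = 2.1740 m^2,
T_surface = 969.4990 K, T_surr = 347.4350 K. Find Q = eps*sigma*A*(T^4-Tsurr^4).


T^4 = 8.8347e+11
Tsurr^4 = 1.4571e+10
Q = 0.3870 * 5.67e-8 * 2.1740 * 8.6889e+11 = 41449.6048 W

41449.6048 W


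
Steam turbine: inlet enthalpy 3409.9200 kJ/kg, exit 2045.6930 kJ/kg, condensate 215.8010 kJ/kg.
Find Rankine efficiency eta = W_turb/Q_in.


W = 1364.2270 kJ/kg
Q_in = 3194.1190 kJ/kg
eta = 0.4271 = 42.7106%

eta = 42.7106%


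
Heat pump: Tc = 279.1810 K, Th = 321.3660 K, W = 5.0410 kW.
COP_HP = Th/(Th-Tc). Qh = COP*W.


COP = 321.3660 / 42.1850 = 7.6180
Qh = 7.6180 * 5.0410 = 38.4024 kW

COP = 7.6180, Qh = 38.4024 kW


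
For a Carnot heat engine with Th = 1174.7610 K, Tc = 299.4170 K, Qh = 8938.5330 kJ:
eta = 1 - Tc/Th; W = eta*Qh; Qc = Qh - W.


eta = 1 - 299.4170/1174.7610 = 0.7451
W = 0.7451 * 8938.5330 = 6660.3260 kJ
Qc = 8938.5330 - 6660.3260 = 2278.2070 kJ

eta = 74.5125%, W = 6660.3260 kJ, Qc = 2278.2070 kJ


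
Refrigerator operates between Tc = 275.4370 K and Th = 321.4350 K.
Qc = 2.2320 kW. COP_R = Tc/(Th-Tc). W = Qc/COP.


COP = 275.4370 / 45.9980 = 5.9880
W = 2.2320 / 5.9880 = 0.3727 kW

COP = 5.9880, W = 0.3727 kW


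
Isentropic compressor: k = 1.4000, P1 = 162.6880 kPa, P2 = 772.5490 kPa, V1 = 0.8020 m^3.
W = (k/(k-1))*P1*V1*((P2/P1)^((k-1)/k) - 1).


(k-1)/k = 0.2857
(P2/P1)^exp = 1.5607
W = 3.5000 * 162.6880 * 0.8020 * (1.5607 - 1) = 256.0299 kJ

256.0299 kJ


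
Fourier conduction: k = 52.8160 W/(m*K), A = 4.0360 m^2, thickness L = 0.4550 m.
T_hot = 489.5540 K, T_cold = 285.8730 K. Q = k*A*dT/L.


dT = 203.6810 K
Q = 52.8160 * 4.0360 * 203.6810 / 0.4550 = 95423.5977 W

95423.5977 W


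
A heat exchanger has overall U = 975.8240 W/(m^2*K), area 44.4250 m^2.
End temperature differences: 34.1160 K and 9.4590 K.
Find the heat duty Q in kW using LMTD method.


LMTD = 19.2212 K
Q = 975.8240 * 44.4250 * 19.2212 = 833259.5097 W = 833.2595 kW

833.2595 kW


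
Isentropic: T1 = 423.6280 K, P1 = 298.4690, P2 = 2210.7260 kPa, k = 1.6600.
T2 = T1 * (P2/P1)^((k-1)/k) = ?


(k-1)/k = 0.3976
(P2/P1)^exp = 2.2170
T2 = 423.6280 * 2.2170 = 939.1683 K

939.1683 K


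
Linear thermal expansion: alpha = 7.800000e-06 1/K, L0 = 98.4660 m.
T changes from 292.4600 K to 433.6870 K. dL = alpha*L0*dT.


dT = 141.2270 K
dL = 7.800000e-06 * 98.4660 * 141.2270 = 0.108467 m
L_final = 98.574467 m

dL = 0.108467 m


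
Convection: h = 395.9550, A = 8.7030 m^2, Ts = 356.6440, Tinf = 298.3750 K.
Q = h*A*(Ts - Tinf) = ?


dT = 58.2690 K
Q = 395.9550 * 8.7030 * 58.2690 = 200794.7622 W

200794.7622 W


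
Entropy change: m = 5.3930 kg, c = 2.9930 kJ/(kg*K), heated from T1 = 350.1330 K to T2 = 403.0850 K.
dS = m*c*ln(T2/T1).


T2/T1 = 1.1512
ln(T2/T1) = 0.1408
dS = 5.3930 * 2.9930 * 0.1408 = 2.2732 kJ/K

2.2732 kJ/K


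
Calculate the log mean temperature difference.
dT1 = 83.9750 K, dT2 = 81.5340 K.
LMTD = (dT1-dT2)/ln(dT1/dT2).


dT1/dT2 = 1.0299
ln(dT1/dT2) = 0.0295
LMTD = 2.4410 / 0.0295 = 82.7485 K

82.7485 K


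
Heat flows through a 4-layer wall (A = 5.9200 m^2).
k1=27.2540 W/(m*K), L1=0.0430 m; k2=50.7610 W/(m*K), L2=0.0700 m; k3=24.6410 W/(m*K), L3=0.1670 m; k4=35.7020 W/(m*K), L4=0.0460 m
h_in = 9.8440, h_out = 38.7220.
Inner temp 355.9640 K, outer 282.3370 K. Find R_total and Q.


R_conv_in = 1/(9.8440*5.9200) = 0.0172
R_1 = 0.0430/(27.2540*5.9200) = 0.0003
R_2 = 0.0700/(50.7610*5.9200) = 0.0002
R_3 = 0.1670/(24.6410*5.9200) = 0.0011
R_4 = 0.0460/(35.7020*5.9200) = 0.0002
R_conv_out = 1/(38.7220*5.9200) = 0.0044
R_total = 0.0234 K/W
Q = 73.6270 / 0.0234 = 3148.6268 W

R_total = 0.0234 K/W, Q = 3148.6268 W


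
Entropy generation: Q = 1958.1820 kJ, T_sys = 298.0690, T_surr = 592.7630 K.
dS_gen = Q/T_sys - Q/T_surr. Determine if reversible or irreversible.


dS_sys = 1958.1820/298.0690 = 6.5696 kJ/K
dS_surr = -1958.1820/592.7630 = -3.3035 kJ/K
dS_gen = 6.5696 - 3.3035 = 3.2661 kJ/K (irreversible)

dS_gen = 3.2661 kJ/K, irreversible


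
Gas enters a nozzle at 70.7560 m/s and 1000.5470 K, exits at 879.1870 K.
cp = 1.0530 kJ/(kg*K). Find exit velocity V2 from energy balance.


dT = 121.3600 K
2*cp*1000*dT = 255584.1600
V1^2 = 5006.4115
V2 = sqrt(260590.5715) = 510.4807 m/s

510.4807 m/s


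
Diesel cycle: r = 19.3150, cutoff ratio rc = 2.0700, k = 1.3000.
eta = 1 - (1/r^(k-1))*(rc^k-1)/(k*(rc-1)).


r^(k-1) = 2.4309
rc^k = 2.5749
eta = 0.5342 = 53.4243%

53.4243%


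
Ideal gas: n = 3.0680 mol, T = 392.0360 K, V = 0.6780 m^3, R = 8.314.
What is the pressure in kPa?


P = nRT/V = 3.0680 * 8.314 * 392.0360 / 0.6780
= 9999.8002 / 0.6780 = 14748.9679 Pa = 14.7490 kPa

14.7490 kPa


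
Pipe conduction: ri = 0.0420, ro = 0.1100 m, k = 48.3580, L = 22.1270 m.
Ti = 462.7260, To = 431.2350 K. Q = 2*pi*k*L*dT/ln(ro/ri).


dT = 31.4910 K
ln(ro/ri) = 0.9628
Q = 2*pi*48.3580*22.1270*31.4910 / 0.9628 = 219895.4573 W

219895.4573 W


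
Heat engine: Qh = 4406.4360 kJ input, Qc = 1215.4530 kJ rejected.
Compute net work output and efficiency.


W = 4406.4360 - 1215.4530 = 3190.9830 kJ
eta = 3190.9830 / 4406.4360 = 0.7242 = 72.4164%

W = 3190.9830 kJ, eta = 72.4164%


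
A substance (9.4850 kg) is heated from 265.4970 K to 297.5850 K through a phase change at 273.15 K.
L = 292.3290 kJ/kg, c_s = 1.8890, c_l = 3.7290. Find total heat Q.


Q1 (sensible, solid) = 9.4850 * 1.8890 * 7.6530 = 137.1201 kJ
Q2 (latent) = 9.4850 * 292.3290 = 2772.7406 kJ
Q3 (sensible, liquid) = 9.4850 * 3.7290 * 24.4350 = 864.2553 kJ
Q_total = 3774.1159 kJ

3774.1159 kJ


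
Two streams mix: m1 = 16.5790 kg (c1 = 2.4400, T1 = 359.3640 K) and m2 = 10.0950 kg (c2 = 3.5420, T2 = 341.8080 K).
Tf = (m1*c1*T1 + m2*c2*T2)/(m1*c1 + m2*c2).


num = 26759.1200
den = 76.2092
Tf = 351.1269 K

351.1269 K


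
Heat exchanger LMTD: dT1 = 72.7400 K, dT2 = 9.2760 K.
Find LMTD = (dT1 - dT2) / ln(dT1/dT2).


dT1/dT2 = 7.8417
ln(dT1/dT2) = 2.0595
LMTD = 63.4640 / 2.0595 = 30.8158 K

30.8158 K


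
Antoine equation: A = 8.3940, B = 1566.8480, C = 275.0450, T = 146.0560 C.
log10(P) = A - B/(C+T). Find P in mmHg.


C+T = 421.1010
B/(C+T) = 3.7208
log10(P) = 8.3940 - 3.7208 = 4.6732
P = 10^4.6732 = 47115.4595 mmHg

47115.4595 mmHg


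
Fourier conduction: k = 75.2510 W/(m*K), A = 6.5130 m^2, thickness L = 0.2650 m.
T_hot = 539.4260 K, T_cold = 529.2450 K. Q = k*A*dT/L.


dT = 10.1810 K
Q = 75.2510 * 6.5130 * 10.1810 / 0.2650 = 18829.4623 W

18829.4623 W


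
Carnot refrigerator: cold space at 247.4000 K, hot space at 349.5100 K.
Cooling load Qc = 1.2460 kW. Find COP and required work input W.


COP = 247.4000 / 102.1100 = 2.4229
W = 1.2460 / 2.4229 = 0.5143 kW

COP = 2.4229, W = 0.5143 kW


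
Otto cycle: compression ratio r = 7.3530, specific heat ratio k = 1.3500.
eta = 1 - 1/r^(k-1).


r^(k-1) = 2.0103
eta = 1 - 1/2.0103 = 0.5026 = 50.2564%

50.2564%


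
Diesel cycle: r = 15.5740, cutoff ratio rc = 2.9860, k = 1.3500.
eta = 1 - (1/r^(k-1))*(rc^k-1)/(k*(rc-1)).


r^(k-1) = 2.6142
rc^k = 4.3790
eta = 0.5179 = 51.7908%

51.7908%


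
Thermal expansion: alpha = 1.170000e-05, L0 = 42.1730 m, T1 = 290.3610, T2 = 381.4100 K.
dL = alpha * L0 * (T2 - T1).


dT = 91.0490 K
dL = 1.170000e-05 * 42.1730 * 91.0490 = 0.044926 m
L_final = 42.217926 m

dL = 0.044926 m


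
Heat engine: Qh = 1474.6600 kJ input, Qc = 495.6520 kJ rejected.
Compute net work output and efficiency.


W = 1474.6600 - 495.6520 = 979.0080 kJ
eta = 979.0080 / 1474.6600 = 0.6639 = 66.3887%

W = 979.0080 kJ, eta = 66.3887%


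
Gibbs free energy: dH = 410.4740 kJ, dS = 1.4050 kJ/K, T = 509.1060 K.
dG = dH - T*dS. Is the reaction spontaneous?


T*dS = 509.1060 * 1.4050 = 715.2939 kJ
dG = 410.4740 - 715.2939 = -304.8199 kJ (spontaneous)

dG = -304.8199 kJ, spontaneous


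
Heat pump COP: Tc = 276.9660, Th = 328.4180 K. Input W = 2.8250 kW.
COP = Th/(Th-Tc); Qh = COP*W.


COP = 328.4180 / 51.4520 = 6.3830
Qh = 6.3830 * 2.8250 = 18.0320 kW

COP = 6.3830, Qh = 18.0320 kW


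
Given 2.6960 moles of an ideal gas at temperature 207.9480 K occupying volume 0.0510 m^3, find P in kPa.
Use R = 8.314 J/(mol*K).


P = nRT/V = 2.6960 * 8.314 * 207.9480 / 0.0510
= 4661.0596 / 0.0510 = 91393.3254 Pa = 91.3933 kPa

91.3933 kPa


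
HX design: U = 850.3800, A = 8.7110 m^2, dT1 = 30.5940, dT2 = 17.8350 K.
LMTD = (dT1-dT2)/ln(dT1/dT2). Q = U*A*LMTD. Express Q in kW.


LMTD = 23.6435 K
Q = 850.3800 * 8.7110 * 23.6435 = 175142.9562 W = 175.1430 kW

175.1430 kW


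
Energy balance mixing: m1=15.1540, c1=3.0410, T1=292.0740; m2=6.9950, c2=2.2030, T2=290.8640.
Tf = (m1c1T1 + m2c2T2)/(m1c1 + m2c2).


num = 17941.9477
den = 61.4933
Tf = 291.7708 K

291.7708 K


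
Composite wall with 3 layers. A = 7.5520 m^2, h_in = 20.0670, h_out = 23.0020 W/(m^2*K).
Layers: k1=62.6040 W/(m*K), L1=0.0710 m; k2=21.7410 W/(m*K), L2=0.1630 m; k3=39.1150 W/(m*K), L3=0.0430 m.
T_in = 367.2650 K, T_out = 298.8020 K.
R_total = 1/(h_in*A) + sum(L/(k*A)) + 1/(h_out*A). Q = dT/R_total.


R_conv_in = 1/(20.0670*7.5520) = 0.0066
R_1 = 0.0710/(62.6040*7.5520) = 0.0002
R_2 = 0.1630/(21.7410*7.5520) = 0.0010
R_3 = 0.0430/(39.1150*7.5520) = 0.0001
R_conv_out = 1/(23.0020*7.5520) = 0.0058
R_total = 0.0136 K/W
Q = 68.4630 / 0.0136 = 5017.8664 W

R_total = 0.0136 K/W, Q = 5017.8664 W


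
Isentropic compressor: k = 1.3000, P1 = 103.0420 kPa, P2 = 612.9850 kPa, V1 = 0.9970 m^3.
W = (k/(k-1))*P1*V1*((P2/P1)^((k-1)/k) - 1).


(k-1)/k = 0.2308
(P2/P1)^exp = 1.5091
W = 4.3333 * 103.0420 * 0.9970 * (1.5091 - 1) = 226.6357 kJ

226.6357 kJ


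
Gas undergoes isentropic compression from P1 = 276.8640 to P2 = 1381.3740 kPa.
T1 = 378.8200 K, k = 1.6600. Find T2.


(k-1)/k = 0.3976
(P2/P1)^exp = 1.8947
T2 = 378.8200 * 1.8947 = 717.7427 K

717.7427 K


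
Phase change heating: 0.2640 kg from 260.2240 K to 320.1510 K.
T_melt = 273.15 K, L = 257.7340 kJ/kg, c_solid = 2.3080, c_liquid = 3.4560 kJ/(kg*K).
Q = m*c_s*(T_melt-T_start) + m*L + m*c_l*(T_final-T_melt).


Q1 (sensible, solid) = 0.2640 * 2.3080 * 12.9260 = 7.8760 kJ
Q2 (latent) = 0.2640 * 257.7340 = 68.0418 kJ
Q3 (sensible, liquid) = 0.2640 * 3.4560 * 47.0010 = 42.8830 kJ
Q_total = 118.8007 kJ

118.8007 kJ


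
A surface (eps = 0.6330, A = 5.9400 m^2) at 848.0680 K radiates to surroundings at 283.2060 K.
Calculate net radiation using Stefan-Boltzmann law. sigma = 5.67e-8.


T^4 = 5.1728e+11
Tsurr^4 = 6.4329e+09
Q = 0.6330 * 5.67e-8 * 5.9400 * 5.1084e+11 = 108908.3276 W

108908.3276 W


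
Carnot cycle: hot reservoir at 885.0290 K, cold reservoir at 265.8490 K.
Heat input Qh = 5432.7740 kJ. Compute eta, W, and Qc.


eta = 1 - 265.8490/885.0290 = 0.6996
W = 0.6996 * 5432.7740 = 3800.8529 kJ
Qc = 5432.7740 - 3800.8529 = 1631.9211 kJ

eta = 69.9615%, W = 3800.8529 kJ, Qc = 1631.9211 kJ


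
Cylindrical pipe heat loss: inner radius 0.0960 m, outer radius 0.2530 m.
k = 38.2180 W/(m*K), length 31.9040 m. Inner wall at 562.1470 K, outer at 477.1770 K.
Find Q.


dT = 84.9700 K
ln(ro/ri) = 0.9690
Q = 2*pi*38.2180*31.9040*84.9700 / 0.9690 = 671763.3311 W

671763.3311 W


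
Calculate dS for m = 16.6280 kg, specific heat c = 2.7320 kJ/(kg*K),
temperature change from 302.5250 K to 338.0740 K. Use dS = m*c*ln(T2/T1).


T2/T1 = 1.1175
ln(T2/T1) = 0.1111
dS = 16.6280 * 2.7320 * 0.1111 = 5.0471 kJ/K

5.0471 kJ/K


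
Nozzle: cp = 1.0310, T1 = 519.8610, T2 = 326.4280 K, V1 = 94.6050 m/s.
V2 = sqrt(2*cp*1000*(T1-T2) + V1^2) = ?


dT = 193.4330 K
2*cp*1000*dT = 398858.8460
V1^2 = 8950.1060
V2 = sqrt(407808.9520) = 638.5992 m/s

638.5992 m/s


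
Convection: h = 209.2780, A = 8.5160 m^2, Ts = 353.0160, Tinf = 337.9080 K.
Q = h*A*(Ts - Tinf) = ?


dT = 15.1080 K
Q = 209.2780 * 8.5160 * 15.1080 = 26925.6506 W

26925.6506 W


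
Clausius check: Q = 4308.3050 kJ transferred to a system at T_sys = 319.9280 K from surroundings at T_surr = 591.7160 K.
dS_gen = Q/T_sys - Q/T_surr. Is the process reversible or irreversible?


dS_sys = 4308.3050/319.9280 = 13.4665 kJ/K
dS_surr = -4308.3050/591.7160 = -7.2810 kJ/K
dS_gen = 13.4665 - 7.2810 = 6.1854 kJ/K (irreversible)

dS_gen = 6.1854 kJ/K, irreversible


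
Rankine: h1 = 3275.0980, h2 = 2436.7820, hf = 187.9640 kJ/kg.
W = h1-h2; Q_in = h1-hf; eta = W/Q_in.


W = 838.3160 kJ/kg
Q_in = 3087.1340 kJ/kg
eta = 0.2716 = 27.1552%

eta = 27.1552%


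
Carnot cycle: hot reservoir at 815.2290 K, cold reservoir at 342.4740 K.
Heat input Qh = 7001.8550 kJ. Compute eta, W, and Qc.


eta = 1 - 342.4740/815.2290 = 0.5799
W = 0.5799 * 7001.8550 = 4060.4075 kJ
Qc = 7001.8550 - 4060.4075 = 2941.4475 kJ

eta = 57.9905%, W = 4060.4075 kJ, Qc = 2941.4475 kJ


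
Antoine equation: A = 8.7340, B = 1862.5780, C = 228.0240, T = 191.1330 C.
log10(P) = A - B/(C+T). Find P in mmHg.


C+T = 419.1570
B/(C+T) = 4.4436
log10(P) = 8.7340 - 4.4436 = 4.2904
P = 10^4.2904 = 19515.1314 mmHg

19515.1314 mmHg


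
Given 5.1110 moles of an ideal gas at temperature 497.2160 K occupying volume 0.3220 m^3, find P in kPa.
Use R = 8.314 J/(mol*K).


P = nRT/V = 5.1110 * 8.314 * 497.2160 / 0.3220
= 21128.1269 / 0.3220 = 65615.3009 Pa = 65.6153 kPa

65.6153 kPa


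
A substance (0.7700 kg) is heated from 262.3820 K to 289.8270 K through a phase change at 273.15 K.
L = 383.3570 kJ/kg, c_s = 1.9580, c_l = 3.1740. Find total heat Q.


Q1 (sensible, solid) = 0.7700 * 1.9580 * 10.7680 = 16.2345 kJ
Q2 (latent) = 0.7700 * 383.3570 = 295.1849 kJ
Q3 (sensible, liquid) = 0.7700 * 3.1740 * 16.6770 = 40.7583 kJ
Q_total = 352.1776 kJ

352.1776 kJ


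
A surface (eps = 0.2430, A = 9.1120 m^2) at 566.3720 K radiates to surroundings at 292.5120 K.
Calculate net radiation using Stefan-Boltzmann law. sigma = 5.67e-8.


T^4 = 1.0290e+11
Tsurr^4 = 7.3211e+09
Q = 0.2430 * 5.67e-8 * 9.1120 * 9.5577e+10 = 11999.3103 W

11999.3103 W


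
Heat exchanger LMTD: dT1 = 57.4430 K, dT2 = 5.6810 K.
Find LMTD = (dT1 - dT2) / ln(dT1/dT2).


dT1/dT2 = 10.1114
ln(dT1/dT2) = 2.3137
LMTD = 51.7620 / 2.3137 = 22.3723 K

22.3723 K


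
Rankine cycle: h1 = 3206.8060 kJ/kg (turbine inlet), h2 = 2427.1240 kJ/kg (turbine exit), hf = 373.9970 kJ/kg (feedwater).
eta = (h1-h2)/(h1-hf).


W = 779.6820 kJ/kg
Q_in = 2832.8090 kJ/kg
eta = 0.2752 = 27.5233%

eta = 27.5233%


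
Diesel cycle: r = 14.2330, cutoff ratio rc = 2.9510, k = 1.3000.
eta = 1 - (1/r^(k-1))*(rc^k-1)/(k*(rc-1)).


r^(k-1) = 2.2181
rc^k = 4.0828
eta = 0.4520 = 45.2028%

45.2028%


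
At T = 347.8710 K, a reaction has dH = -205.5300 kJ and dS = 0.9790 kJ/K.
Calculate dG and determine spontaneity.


T*dS = 347.8710 * 0.9790 = 340.5657 kJ
dG = -205.5300 - 340.5657 = -546.0957 kJ (spontaneous)

dG = -546.0957 kJ, spontaneous


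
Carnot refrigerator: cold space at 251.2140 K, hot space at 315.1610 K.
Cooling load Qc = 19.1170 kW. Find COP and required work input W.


COP = 251.2140 / 63.9470 = 3.9285
W = 19.1170 / 3.9285 = 4.8663 kW

COP = 3.9285, W = 4.8663 kW


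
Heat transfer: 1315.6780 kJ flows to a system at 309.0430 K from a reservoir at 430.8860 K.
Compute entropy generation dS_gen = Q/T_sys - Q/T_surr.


dS_sys = 1315.6780/309.0430 = 4.2573 kJ/K
dS_surr = -1315.6780/430.8860 = -3.0534 kJ/K
dS_gen = 4.2573 - 3.0534 = 1.2038 kJ/K (irreversible)

dS_gen = 1.2038 kJ/K, irreversible


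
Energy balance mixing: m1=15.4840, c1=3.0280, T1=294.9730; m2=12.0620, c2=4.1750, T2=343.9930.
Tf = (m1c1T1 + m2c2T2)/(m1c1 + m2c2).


num = 31153.0638
den = 97.2444
Tf = 320.3584 K

320.3584 K


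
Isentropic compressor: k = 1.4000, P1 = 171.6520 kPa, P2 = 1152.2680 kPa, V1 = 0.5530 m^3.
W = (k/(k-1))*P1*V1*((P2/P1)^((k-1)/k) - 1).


(k-1)/k = 0.2857
(P2/P1)^exp = 1.7229
W = 3.5000 * 171.6520 * 0.5530 * (1.7229 - 1) = 240.1687 kJ

240.1687 kJ


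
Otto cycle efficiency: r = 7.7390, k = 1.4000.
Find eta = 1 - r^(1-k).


r^(k-1) = 2.2671
eta = 1 - 1/2.2671 = 0.5589 = 55.8911%

55.8911%


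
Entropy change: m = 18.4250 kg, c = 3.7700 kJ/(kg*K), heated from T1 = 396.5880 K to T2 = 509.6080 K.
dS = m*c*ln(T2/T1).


T2/T1 = 1.2850
ln(T2/T1) = 0.2507
dS = 18.4250 * 3.7700 * 0.2507 = 17.4172 kJ/K

17.4172 kJ/K


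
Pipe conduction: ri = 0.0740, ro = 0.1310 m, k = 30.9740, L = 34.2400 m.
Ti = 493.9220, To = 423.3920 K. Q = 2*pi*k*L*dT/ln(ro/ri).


dT = 70.5300 K
ln(ro/ri) = 0.5711
Q = 2*pi*30.9740*34.2400*70.5300 / 0.5711 = 822902.0294 W

822902.0294 W


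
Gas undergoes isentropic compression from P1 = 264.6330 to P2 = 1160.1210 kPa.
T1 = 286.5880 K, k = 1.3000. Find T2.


(k-1)/k = 0.2308
(P2/P1)^exp = 1.4064
T2 = 286.5880 * 1.4064 = 403.0690 K

403.0690 K


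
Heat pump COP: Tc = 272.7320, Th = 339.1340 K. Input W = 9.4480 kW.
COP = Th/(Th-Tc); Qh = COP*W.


COP = 339.1340 / 66.4020 = 5.1073
Qh = 5.1073 * 9.4480 = 48.2536 kW

COP = 5.1073, Qh = 48.2536 kW


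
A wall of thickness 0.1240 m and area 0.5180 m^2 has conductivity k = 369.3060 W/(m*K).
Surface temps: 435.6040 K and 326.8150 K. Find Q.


dT = 108.7890 K
Q = 369.3060 * 0.5180 * 108.7890 / 0.1240 = 167833.7981 W

167833.7981 W


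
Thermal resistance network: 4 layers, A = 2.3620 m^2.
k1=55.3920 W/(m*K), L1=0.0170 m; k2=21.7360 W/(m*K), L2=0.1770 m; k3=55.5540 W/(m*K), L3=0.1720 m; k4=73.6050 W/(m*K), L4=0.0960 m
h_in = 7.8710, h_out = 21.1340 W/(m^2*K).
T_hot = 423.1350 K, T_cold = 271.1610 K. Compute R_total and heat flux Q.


R_conv_in = 1/(7.8710*2.3620) = 0.0538
R_1 = 0.0170/(55.3920*2.3620) = 0.0001
R_2 = 0.1770/(21.7360*2.3620) = 0.0034
R_3 = 0.1720/(55.5540*2.3620) = 0.0013
R_4 = 0.0960/(73.6050*2.3620) = 0.0006
R_conv_out = 1/(21.1340*2.3620) = 0.0200
R_total = 0.0793 K/W
Q = 151.9740 / 0.0793 = 1917.3693 W

R_total = 0.0793 K/W, Q = 1917.3693 W


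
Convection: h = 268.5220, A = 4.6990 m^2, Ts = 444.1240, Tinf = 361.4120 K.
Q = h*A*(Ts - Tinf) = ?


dT = 82.7120 K
Q = 268.5220 * 4.6990 * 82.7120 = 104364.7508 W

104364.7508 W


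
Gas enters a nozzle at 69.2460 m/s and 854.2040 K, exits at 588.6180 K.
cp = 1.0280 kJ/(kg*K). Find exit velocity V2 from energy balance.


dT = 265.5860 K
2*cp*1000*dT = 546044.8160
V1^2 = 4795.0085
V2 = sqrt(550839.8245) = 742.1858 m/s

742.1858 m/s


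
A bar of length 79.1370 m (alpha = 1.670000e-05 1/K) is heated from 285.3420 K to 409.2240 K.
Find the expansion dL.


dT = 123.8820 K
dL = 1.670000e-05 * 79.1370 * 123.8820 = 0.163721 m
L_final = 79.300721 m

dL = 0.163721 m


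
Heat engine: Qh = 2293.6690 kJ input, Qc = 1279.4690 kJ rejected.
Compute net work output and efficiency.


W = 2293.6690 - 1279.4690 = 1014.2000 kJ
eta = 1014.2000 / 2293.6690 = 0.4422 = 44.2174%

W = 1014.2000 kJ, eta = 44.2174%


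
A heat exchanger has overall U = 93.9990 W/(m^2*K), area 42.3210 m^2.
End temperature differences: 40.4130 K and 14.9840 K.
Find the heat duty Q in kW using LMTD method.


LMTD = 25.6297 K
Q = 93.9990 * 42.3210 * 25.6297 = 101958.3925 W = 101.9584 kW

101.9584 kW


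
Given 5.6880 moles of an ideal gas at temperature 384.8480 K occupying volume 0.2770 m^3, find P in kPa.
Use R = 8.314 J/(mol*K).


P = nRT/V = 5.6880 * 8.314 * 384.8480 / 0.2770
= 18199.4742 / 0.2770 = 65702.0731 Pa = 65.7021 kPa

65.7021 kPa


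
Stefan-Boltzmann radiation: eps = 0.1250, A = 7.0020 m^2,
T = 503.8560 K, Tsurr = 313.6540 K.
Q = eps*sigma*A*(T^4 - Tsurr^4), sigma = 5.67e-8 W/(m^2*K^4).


T^4 = 6.4450e+10
Tsurr^4 = 9.6784e+09
Q = 0.1250 * 5.67e-8 * 7.0020 * 5.4772e+10 = 2718.1534 W

2718.1534 W


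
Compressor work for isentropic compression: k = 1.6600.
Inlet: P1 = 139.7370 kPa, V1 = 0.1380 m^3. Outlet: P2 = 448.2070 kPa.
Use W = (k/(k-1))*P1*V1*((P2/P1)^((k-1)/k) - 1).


(k-1)/k = 0.3976
(P2/P1)^exp = 1.5895
W = 2.5152 * 139.7370 * 0.1380 * (1.5895 - 1) = 28.5892 kJ

28.5892 kJ


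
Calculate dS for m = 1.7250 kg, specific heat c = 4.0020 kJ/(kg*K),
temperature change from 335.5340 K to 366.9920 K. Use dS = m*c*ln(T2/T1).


T2/T1 = 1.0938
ln(T2/T1) = 0.0896
dS = 1.7250 * 4.0020 * 0.0896 = 0.6187 kJ/K

0.6187 kJ/K


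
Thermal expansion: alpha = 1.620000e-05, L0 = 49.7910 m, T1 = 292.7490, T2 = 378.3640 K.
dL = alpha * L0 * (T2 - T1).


dT = 85.6150 K
dL = 1.620000e-05 * 49.7910 * 85.6150 = 0.069058 m
L_final = 49.860058 m

dL = 0.069058 m


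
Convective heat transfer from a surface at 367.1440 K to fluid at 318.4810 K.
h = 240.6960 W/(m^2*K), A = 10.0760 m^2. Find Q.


dT = 48.6630 K
Q = 240.6960 * 10.0760 * 48.6630 = 118020.0817 W

118020.0817 W


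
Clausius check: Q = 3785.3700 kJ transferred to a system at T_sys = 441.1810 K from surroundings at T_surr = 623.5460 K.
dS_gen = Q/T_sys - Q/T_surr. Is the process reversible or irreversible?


dS_sys = 3785.3700/441.1810 = 8.5801 kJ/K
dS_surr = -3785.3700/623.5460 = -6.0707 kJ/K
dS_gen = 8.5801 - 6.0707 = 2.5094 kJ/K (irreversible)

dS_gen = 2.5094 kJ/K, irreversible


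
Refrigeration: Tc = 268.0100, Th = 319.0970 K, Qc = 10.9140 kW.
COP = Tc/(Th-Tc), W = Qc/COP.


COP = 268.0100 / 51.0870 = 5.2461
W = 10.9140 / 5.2461 = 2.0804 kW

COP = 5.2461, W = 2.0804 kW


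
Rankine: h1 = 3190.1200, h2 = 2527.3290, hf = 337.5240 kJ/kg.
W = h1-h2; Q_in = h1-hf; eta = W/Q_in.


W = 662.7910 kJ/kg
Q_in = 2852.5960 kJ/kg
eta = 0.2323 = 23.2347%

eta = 23.2347%


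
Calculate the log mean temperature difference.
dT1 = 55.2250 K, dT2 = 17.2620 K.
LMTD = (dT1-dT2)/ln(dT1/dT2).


dT1/dT2 = 3.1992
ln(dT1/dT2) = 1.1629
LMTD = 37.9630 / 1.1629 = 32.6449 K

32.6449 K


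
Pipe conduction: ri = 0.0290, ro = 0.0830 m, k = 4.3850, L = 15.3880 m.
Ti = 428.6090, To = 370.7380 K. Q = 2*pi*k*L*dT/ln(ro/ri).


dT = 57.8710 K
ln(ro/ri) = 1.0515
Q = 2*pi*4.3850*15.3880*57.8710 / 1.0515 = 23332.6926 W

23332.6926 W


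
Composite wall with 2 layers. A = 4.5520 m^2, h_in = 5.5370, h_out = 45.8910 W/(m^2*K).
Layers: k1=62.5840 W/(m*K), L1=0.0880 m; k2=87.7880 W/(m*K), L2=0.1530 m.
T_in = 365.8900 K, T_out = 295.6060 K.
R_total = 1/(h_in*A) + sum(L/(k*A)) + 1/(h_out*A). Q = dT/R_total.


R_conv_in = 1/(5.5370*4.5520) = 0.0397
R_1 = 0.0880/(62.5840*4.5520) = 0.0003
R_2 = 0.1530/(87.7880*4.5520) = 0.0004
R_conv_out = 1/(45.8910*4.5520) = 0.0048
R_total = 0.0452 K/W
Q = 70.2840 / 0.0452 = 1556.5253 W

R_total = 0.0452 K/W, Q = 1556.5253 W


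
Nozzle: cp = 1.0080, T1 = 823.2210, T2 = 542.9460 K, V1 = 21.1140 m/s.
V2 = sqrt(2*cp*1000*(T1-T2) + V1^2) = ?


dT = 280.2750 K
2*cp*1000*dT = 565034.4000
V1^2 = 445.8010
V2 = sqrt(565480.2010) = 751.9842 m/s

751.9842 m/s


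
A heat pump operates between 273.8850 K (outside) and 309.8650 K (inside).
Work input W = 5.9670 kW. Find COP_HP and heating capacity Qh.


COP = 309.8650 / 35.9800 = 8.6121
Qh = 8.6121 * 5.9670 = 51.3887 kW

COP = 8.6121, Qh = 51.3887 kW


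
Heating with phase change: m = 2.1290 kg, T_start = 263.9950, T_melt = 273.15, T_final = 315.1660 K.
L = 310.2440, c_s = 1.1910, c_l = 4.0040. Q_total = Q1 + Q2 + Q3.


Q1 (sensible, solid) = 2.1290 * 1.1910 * 9.1550 = 23.2138 kJ
Q2 (latent) = 2.1290 * 310.2440 = 660.5095 kJ
Q3 (sensible, liquid) = 2.1290 * 4.0040 * 42.0160 = 358.1661 kJ
Q_total = 1041.8893 kJ

1041.8893 kJ


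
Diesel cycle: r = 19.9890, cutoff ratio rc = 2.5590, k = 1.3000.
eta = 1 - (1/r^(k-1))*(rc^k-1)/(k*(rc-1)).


r^(k-1) = 2.4561
rc^k = 3.3923
eta = 0.5194 = 51.9399%

51.9399%


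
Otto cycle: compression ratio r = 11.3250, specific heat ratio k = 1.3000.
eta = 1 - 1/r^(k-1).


r^(k-1) = 2.0711
eta = 1 - 1/2.0711 = 0.5172 = 51.7176%

51.7176%


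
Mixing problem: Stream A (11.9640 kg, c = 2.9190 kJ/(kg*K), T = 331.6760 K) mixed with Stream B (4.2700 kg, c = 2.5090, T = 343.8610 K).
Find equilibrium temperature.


num = 15267.0238
den = 45.6363
Tf = 334.5365 K

334.5365 K


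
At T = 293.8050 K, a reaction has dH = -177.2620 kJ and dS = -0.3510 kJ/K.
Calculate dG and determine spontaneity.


T*dS = 293.8050 * -0.3510 = -103.1256 kJ
dG = -177.2620 + 103.1256 = -74.1364 kJ (spontaneous)

dG = -74.1364 kJ, spontaneous


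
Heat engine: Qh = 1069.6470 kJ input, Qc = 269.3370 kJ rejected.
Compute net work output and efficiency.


W = 1069.6470 - 269.3370 = 800.3100 kJ
eta = 800.3100 / 1069.6470 = 0.7482 = 74.8200%

W = 800.3100 kJ, eta = 74.8200%


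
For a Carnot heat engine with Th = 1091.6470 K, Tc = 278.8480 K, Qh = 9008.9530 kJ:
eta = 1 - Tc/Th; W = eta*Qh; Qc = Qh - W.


eta = 1 - 278.8480/1091.6470 = 0.7446
W = 0.7446 * 9008.9530 = 6707.7251 kJ
Qc = 9008.9530 - 6707.7251 = 2301.2279 kJ

eta = 74.4562%, W = 6707.7251 kJ, Qc = 2301.2279 kJ
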